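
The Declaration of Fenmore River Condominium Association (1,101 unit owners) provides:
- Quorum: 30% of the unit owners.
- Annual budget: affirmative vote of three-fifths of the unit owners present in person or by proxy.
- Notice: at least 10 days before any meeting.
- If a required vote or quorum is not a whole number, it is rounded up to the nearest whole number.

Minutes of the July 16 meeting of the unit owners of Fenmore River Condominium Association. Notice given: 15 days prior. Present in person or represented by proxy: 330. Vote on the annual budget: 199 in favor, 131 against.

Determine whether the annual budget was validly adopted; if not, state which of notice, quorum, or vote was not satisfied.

Invalid — quorum requirement not satisfied.

Notice: 15 days given; 10 required. Satisfied.
Quorum: 30% of 1,101 = 330.30, rounded up to 331; 330 present. Not satisfied.
Vote: requires three-fifths of those present (330); 3/5 of 330 = 198, so 198 needed; 199 in favor. Satisfied.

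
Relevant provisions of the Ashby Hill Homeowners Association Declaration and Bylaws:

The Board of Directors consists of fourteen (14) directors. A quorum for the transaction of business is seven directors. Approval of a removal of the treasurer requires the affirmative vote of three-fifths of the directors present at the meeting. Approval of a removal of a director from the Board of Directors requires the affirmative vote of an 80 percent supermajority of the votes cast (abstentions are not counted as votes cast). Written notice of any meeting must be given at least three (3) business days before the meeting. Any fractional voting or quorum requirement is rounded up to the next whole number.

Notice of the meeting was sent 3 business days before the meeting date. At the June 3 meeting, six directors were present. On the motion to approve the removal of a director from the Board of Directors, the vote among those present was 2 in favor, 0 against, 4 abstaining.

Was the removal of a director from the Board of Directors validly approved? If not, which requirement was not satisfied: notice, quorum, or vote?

Invalid — quorum requirement not satisfied.

Notice: 3 business days given; 3 required (3 ≥ 3). Satisfied.
Quorum: 6 present; quorum is 7. Not satisfied.
Vote: the removal of a director from the Board of Directors requires four-fifths of the votes cast (6 present − 4 abstaining = 2). 4/5 of 2 = 1.60, rounded up to 2, so 2 affirmative votes are needed; 2 voted in favor. Satisfied. (Moot — without a quorum no business can be validly transacted.)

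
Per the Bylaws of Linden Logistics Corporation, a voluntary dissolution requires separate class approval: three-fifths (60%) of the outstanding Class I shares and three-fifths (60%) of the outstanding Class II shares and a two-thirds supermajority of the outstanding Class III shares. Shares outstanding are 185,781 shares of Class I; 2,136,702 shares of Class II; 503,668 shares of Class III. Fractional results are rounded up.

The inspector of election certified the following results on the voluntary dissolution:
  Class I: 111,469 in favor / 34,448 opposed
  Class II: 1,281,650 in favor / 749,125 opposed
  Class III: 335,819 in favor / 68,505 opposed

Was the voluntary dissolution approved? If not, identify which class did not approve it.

Class I: 3/5 of 185781 = 111468.60, rounded up to 111469; 111,469 required, 111,469 in favor — approved.
Class II: 3/5 of 2136702 = 1282021.20, rounded up to 1282022; 1,282,022 required, 1,281,650 in favor — not approved.
Class III: 2/3 of 503668 = 335778.67, rounded up to 335779; 335,779 required, 335,819 in favor — approved.

Not approved — the Class II shares did not give the required vote.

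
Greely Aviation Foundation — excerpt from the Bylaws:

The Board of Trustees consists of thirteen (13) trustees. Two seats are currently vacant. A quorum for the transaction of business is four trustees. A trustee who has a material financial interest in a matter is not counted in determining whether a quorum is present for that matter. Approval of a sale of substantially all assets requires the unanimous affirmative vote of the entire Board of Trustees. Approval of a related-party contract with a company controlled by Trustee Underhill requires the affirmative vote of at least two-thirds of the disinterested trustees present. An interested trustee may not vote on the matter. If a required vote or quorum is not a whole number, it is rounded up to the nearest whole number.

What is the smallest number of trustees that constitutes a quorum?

The quorum is fixed at 4.

4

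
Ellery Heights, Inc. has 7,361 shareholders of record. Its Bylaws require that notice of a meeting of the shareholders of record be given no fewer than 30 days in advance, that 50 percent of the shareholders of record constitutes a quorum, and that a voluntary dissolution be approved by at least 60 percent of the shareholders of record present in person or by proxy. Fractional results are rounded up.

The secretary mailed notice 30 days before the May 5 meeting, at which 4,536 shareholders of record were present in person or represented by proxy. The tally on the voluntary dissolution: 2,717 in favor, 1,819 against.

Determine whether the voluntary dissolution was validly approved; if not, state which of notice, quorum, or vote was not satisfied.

Invalid — vote requirement not satisfied.

Notice: 30 days given; 30 required. Satisfied.
Quorum: 50% of 7,361 = 3,680.50, rounded up to 3,681; 4,536 present. Satisfied.
Vote: requires three-fifths of those present (4,536); 3/5 of 4536 = 2721.60, rounded up to 2722, so 2,722 needed; 2,717 in favor. Not satisfied.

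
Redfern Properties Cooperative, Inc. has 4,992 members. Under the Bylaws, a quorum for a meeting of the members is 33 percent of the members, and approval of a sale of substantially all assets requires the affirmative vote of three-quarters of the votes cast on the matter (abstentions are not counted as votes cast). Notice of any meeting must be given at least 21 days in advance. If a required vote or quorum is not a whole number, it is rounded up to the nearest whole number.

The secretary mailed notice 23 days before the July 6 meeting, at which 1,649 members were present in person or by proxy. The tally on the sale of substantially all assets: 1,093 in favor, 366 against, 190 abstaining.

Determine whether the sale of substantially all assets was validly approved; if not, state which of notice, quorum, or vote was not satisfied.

Notice: 23 days given; 21 required. Satisfied.
Quorum: 33% of 4,992 = 1,647.36, rounded up to 1,648; 1,649 present. Satisfied.
Vote: requires three-fourths of the votes cast (1,649 − 190 abstaining = 1,459); 3/4 of 1459 = 1094.25, rounded up to 1095, so 1,095 needed; 1,093 in favor. Not satisfied.

Invalid — vote requirement not satisfied.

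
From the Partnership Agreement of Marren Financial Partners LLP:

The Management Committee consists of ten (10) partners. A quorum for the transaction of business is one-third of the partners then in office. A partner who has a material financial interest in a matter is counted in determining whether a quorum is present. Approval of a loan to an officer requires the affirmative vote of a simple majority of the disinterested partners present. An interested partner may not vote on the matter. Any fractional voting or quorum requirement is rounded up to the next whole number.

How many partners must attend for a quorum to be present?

1/3 of 10 = 3.33, rounded up to 4.

4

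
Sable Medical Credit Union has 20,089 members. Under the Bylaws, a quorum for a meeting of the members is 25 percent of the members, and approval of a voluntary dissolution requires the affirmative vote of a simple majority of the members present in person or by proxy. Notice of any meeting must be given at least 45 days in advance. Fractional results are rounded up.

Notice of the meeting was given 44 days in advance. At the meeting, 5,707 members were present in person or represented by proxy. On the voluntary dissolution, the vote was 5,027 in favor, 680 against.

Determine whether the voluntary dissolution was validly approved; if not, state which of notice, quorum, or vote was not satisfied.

Notice: 44 days given; 45 required. Not satisfied.
Quorum: 25% of 20,089 = 5,022.25, rounded up to 5,023; 5,707 present. Satisfied.
Vote: requires a majority of those present (5,707); a majority of 5707 is 2854, so 2,854 needed; 5,027 in favor. Satisfied.

Invalid — notice requirement not satisfied.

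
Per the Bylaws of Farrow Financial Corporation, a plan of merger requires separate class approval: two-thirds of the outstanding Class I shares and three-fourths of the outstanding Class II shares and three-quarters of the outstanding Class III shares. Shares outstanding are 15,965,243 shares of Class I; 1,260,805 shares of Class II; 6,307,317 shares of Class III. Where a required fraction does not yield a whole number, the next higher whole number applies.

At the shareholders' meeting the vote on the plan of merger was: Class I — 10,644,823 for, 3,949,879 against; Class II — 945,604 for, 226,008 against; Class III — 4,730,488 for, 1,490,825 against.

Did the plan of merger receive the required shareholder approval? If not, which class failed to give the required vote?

Approved — every class gave the required vote.

Class I: 2/3 of 15965243 = 10643495.33, rounded up to 10643496; 10,643,496 required, 10,644,823 in favor — approved.
Class II: 3/4 of 1260805 = 945603.75, rounded up to 945604; 945,604 required, 945,604 in favor — approved.
Class III: 3/4 of 6307317 = 4730487.75, rounded up to 4730488; 4,730,488 required, 4,730,488 in favor — approved.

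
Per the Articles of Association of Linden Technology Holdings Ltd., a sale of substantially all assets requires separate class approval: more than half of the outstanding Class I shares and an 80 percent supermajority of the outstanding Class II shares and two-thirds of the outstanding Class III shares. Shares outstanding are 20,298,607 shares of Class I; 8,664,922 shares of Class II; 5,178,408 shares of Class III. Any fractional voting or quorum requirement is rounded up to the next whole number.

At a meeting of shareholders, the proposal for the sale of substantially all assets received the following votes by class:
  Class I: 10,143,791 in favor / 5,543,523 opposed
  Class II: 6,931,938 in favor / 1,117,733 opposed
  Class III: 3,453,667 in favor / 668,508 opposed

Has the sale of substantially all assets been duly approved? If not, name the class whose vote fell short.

Not approved — the Class I shares did not give the required vote.

Class I: a majority of 20298607 is 10149304; 10,149,304 required, 10,143,791 in favor — not approved.
Class II: 4/5 of 8664922 = 6931937.60, rounded up to 6931938; 6,931,938 required, 6,931,938 in favor — approved.
Class III: 2/3 of 5178408 = 3452272; 3,452,272 required, 3,453,667 in favor — approved.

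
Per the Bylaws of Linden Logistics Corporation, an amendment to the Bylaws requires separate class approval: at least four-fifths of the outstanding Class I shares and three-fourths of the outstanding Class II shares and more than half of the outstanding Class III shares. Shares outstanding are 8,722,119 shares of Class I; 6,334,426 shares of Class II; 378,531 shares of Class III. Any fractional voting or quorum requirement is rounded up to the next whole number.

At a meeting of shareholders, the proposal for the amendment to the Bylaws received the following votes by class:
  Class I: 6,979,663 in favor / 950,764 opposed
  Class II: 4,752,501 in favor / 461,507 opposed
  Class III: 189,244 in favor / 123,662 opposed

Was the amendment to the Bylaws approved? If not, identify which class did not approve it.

Not approved — the Class III shares did not give the required vote.

Class I: 4/5 of 8722119 = 6977695.20, rounded up to 6977696; 6,977,696 required, 6,979,663 in favor — approved.
Class II: 3/4 of 6334426 = 4750819.50, rounded up to 4750820; 4,750,820 required, 4,752,501 in favor — approved.
Class III: a majority of 378531 is 189266; 189,266 required, 189,244 in favor — not approved.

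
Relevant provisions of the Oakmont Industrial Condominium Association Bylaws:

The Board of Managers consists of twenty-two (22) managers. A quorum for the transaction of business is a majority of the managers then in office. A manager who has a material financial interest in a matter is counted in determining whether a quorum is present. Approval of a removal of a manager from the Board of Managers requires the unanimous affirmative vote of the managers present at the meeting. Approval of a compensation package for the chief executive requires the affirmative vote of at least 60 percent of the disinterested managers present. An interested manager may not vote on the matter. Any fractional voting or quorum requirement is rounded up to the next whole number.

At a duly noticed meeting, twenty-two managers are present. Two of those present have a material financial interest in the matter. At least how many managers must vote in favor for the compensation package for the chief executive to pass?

The compensation package for the chief executive requires three-fifths of the disinterested managers present (22 − 2 = 20).
3/5 of 20 = 12.

12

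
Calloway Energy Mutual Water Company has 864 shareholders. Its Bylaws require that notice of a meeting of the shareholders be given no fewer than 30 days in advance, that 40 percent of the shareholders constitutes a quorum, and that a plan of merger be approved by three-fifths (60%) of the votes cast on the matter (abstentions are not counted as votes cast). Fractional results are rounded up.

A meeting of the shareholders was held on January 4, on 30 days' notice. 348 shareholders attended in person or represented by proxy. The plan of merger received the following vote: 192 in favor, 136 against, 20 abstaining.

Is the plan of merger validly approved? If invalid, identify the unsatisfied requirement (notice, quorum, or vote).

Invalid — vote requirement not satisfied.

Notice: 30 days given; 30 required. Satisfied.
Quorum: 40% of 864 = 345.60, rounded up to 346; 348 present. Satisfied.
Vote: requires three-fifths of the votes cast (348 − 20 abstaining = 328); 3/5 of 328 = 196.80, rounded up to 197, so 197 needed; 192 in favor. Not satisfied.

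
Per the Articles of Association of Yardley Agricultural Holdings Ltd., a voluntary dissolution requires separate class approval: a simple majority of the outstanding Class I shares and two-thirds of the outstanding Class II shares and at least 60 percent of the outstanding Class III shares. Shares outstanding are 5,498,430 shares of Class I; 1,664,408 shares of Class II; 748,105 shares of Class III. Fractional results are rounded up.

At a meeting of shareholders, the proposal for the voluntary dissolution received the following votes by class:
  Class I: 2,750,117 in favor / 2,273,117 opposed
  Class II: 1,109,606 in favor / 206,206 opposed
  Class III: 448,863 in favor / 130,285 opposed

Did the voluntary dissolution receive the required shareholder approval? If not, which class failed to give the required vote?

Approved — every class gave the required vote.

Class I: a majority of 5498430 is 2749216; 2,749,216 required, 2,750,117 in favor — approved.
Class II: 2/3 of 1664408 = 1109605.33, rounded up to 1109606; 1,109,606 required, 1,109,606 in favor — approved.
Class III: 3/5 of 748105 = 448863; 448,863 required, 448,863 in favor — approved.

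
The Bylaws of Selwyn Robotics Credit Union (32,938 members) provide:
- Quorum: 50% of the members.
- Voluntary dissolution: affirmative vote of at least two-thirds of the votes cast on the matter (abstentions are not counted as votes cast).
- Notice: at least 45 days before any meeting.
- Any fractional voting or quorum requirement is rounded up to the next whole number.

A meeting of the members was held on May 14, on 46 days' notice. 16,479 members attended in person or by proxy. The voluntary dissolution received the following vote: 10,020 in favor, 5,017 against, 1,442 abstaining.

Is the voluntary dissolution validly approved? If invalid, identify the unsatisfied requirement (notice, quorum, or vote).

Notice: 46 days given; 45 required. Satisfied.
Quorum: 50% of 32,938 = 16,469; 16,479 present. Satisfied.
Vote: requires two-thirds of the votes cast (16,479 − 1,442 abstaining = 15,037); 2/3 of 15037 = 10024.67, rounded up to 10025, so 10,025 needed; 10,020 in favor. Not satisfied.

Invalid — vote requirement not satisfied.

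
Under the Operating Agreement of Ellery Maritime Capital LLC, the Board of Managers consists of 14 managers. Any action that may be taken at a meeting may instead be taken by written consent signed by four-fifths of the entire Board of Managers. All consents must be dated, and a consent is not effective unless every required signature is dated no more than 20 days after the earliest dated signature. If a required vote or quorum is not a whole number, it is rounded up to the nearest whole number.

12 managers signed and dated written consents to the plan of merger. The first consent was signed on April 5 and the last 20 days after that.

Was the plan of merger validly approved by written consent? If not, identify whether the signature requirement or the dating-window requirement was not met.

Signatures required: four-fifths of 14 — 4/5 of 14 = 11.20, rounded up to 12, so 12 needed; 12 signed. Sufficient.
Dating window: the latest signature is 20 days after the earliest; the limit is 20 days. Within the window.

Effective — both the signature and dating-window requirements are satisfied.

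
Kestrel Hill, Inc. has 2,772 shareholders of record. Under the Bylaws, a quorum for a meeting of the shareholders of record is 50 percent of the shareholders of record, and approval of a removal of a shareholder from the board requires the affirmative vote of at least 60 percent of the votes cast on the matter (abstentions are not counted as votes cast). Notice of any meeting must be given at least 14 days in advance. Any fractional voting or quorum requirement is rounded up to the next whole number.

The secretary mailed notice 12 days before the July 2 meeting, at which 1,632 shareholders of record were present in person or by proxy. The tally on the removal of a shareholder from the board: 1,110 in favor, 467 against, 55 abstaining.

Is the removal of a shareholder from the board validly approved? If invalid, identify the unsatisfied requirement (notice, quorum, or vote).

Invalid — notice requirement not satisfied.

Notice: 12 days given; 14 required. Not satisfied.
Quorum: 50% of 2,772 = 1,386; 1,632 present. Satisfied.
Vote: requires three-fifths of the votes cast (1,632 − 55 abstaining = 1,577); 3/5 of 1577 = 946.20, rounded up to 947, so 947 needed; 1,110 in favor. Satisfied.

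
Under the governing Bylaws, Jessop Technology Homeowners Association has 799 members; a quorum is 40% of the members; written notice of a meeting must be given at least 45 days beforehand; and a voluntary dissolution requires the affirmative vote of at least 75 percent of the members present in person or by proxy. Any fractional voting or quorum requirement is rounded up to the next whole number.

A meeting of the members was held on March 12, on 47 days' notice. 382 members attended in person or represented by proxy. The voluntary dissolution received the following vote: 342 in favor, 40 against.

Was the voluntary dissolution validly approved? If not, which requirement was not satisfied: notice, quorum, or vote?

Valid — all requirements satisfied.

Notice: 47 days given; 45 required. Satisfied.
Quorum: 40% of 799 = 319.60, rounded up to 320; 382 present. Satisfied.
Vote: requires three-fourths of those present (382); 3/4 of 382 = 286.50, rounded up to 287, so 287 needed; 342 in favor. Satisfied.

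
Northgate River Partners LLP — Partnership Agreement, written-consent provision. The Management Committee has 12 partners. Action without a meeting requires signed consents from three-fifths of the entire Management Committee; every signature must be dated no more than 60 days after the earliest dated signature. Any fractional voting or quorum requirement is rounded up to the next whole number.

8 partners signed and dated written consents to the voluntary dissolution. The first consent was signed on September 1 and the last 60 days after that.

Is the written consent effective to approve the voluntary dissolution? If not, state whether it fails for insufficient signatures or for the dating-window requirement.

Signatures required: three-fifths of 12 — 3/5 of 12 = 7.20, rounded up to 8, so 8 needed; 8 signed. Sufficient.
Dating window: the latest signature is 60 days after the earliest; the limit is 60 days. Within the window.

Effective — both the signature and dating-window requirements are satisfied.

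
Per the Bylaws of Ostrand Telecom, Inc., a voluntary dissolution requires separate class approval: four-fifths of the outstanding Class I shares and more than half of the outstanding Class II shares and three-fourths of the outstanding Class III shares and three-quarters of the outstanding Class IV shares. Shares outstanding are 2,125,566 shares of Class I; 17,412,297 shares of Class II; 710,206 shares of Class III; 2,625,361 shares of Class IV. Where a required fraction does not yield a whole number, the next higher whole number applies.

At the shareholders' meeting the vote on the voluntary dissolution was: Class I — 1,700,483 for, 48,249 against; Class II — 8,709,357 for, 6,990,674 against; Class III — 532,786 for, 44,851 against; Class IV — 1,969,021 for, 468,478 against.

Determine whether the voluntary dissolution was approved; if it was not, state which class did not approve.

Approved — every class gave the required vote.

Class I: 4/5 of 2125566 = 1700452.80, rounded up to 1700453; 1,700,453 required, 1,700,483 in favor — approved.
Class II: a majority of 17412297 is 8706149; 8,706,149 required, 8,709,357 in favor — approved.
Class III: 3/4 of 710206 = 532654.50, rounded up to 532655; 532,655 required, 532,786 in favor — approved.
Class IV: 3/4 of 2625361 = 1969020.75, rounded up to 1969021; 1,969,021 required, 1,969,021 in favor — approved.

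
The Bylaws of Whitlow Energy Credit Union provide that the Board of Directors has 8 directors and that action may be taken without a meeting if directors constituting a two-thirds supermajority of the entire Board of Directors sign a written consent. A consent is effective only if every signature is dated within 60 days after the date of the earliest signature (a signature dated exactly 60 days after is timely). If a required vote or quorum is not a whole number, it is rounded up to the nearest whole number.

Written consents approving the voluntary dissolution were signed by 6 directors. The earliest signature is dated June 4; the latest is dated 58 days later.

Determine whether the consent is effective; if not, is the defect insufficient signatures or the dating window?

Effective — both the signature and dating-window requirements are satisfied.

Signatures required: a two-thirds supermajority of 8 — 2/3 of 8 = 5.33, rounded up to 6, so 6 needed; 6 signed. Sufficient.
Dating window: the latest signature is 58 days after the earliest; the limit is 60 days. Within the window.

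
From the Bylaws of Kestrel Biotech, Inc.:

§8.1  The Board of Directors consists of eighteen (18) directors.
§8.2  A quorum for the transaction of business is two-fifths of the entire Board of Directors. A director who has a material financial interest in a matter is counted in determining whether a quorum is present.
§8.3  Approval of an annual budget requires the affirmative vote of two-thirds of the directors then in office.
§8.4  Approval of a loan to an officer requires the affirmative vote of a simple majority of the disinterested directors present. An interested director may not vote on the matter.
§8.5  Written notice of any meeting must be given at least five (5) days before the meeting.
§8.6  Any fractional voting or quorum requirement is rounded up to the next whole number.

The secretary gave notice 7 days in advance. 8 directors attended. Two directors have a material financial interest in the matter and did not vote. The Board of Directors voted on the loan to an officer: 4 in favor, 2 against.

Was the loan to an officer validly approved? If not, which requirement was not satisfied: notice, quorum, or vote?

Notice: 7 days given; 5 required (7 ≥ 5). Satisfied.
Quorum: 8 present (interested directors count toward quorum); quorum is 8. Satisfied.
Vote: the loan to an officer requires a majority of the disinterested directors present (8 − 2 = 6). A majority of 6 is 4, so 4 affirmative votes are needed; 4 voted in favor. Satisfied.

Valid — all requirements satisfied.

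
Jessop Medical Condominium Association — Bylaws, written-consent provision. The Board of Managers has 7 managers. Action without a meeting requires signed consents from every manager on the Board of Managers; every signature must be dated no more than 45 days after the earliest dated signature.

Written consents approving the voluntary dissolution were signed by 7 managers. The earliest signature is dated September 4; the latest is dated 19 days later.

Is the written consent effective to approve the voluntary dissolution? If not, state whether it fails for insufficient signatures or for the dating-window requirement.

Effective — both the signature and dating-window requirements are satisfied.

Signatures required: the unanimous vote of 7 — unanimous means all 7, so 7 needed; 7 signed. Sufficient.
Dating window: the latest signature is 19 days after the earliest; the limit is 45 days. Within the window.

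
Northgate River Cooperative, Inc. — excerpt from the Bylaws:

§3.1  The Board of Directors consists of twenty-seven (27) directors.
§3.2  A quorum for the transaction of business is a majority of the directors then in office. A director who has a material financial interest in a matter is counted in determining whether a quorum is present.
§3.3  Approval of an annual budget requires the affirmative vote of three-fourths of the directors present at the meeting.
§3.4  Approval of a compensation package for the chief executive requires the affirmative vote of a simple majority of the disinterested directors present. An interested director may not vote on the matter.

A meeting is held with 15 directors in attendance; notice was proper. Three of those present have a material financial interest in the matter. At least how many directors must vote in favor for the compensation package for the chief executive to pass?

The compensation package for the chief executive requires a majority of the disinterested directors present (15 − 3 = 12).
A majority of 12 is 7.

7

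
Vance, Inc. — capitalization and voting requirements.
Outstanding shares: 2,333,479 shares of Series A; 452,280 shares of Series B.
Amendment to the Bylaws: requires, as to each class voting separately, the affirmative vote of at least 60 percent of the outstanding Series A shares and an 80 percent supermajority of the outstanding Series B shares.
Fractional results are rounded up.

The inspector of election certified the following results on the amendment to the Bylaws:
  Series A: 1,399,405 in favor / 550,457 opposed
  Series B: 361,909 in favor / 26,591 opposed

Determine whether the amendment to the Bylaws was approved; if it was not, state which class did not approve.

Not approved — the Series A shares did not give the required vote.

Series A: 3/5 of 2333479 = 1400087.40, rounded up to 1400088; 1,400,088 required, 1,399,405 in favor — not approved.
Series B: 4/5 of 452280 = 361824; 361,824 required, 361,909 in favor — approved.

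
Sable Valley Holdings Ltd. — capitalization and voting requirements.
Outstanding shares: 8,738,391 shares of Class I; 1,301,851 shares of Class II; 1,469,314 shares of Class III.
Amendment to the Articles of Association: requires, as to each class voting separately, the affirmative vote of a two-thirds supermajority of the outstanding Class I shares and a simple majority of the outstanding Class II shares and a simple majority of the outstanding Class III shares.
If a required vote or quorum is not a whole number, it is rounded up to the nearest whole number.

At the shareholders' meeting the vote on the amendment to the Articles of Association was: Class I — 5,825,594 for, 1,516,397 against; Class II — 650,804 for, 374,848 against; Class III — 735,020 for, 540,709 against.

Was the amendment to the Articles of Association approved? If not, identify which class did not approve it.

Class I: 2/3 of 8738391 = 5825594; 5,825,594 required, 5,825,594 in favor — approved.
Class II: a majority of 1301851 is 650926; 650,926 required, 650,804 in favor — not approved.
Class III: a majority of 1469314 is 734658; 734,658 required, 735,020 in favor — approved.

Not approved — the Class II shares did not give the required vote.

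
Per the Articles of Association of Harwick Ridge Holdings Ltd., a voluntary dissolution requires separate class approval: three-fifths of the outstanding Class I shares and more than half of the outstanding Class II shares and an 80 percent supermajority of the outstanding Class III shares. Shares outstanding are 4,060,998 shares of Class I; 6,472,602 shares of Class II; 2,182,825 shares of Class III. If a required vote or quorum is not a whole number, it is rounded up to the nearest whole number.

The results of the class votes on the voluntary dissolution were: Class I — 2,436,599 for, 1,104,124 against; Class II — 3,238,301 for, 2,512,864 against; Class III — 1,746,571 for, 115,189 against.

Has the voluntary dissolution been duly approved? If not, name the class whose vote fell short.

Approved — every class gave the required vote.

Class I: 3/5 of 4060998 = 2436598.80, rounded up to 2436599; 2,436,599 required, 2,436,599 in favor — approved.
Class II: a majority of 6472602 is 3236302; 3,236,302 required, 3,238,301 in favor — approved.
Class III: 4/5 of 2182825 = 1746260; 1,746,260 required, 1,746,571 in favor — approved.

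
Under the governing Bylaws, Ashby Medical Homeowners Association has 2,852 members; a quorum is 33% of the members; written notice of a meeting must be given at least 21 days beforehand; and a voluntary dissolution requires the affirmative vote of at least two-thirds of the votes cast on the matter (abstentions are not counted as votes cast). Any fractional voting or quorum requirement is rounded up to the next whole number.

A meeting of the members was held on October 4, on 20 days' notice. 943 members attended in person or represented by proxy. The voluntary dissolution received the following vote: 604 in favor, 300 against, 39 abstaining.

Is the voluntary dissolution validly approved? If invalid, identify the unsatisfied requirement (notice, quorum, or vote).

Notice: 20 days given; 21 required. Not satisfied.
Quorum: 33% of 2,852 = 941.16, rounded up to 942; 943 present. Satisfied.
Vote: requires two-thirds of the votes cast (943 − 39 abstaining = 904); 2/3 of 904 = 602.67, rounded up to 603, so 603 needed; 604 in favor. Satisfied.

Invalid — notice requirement not satisfied.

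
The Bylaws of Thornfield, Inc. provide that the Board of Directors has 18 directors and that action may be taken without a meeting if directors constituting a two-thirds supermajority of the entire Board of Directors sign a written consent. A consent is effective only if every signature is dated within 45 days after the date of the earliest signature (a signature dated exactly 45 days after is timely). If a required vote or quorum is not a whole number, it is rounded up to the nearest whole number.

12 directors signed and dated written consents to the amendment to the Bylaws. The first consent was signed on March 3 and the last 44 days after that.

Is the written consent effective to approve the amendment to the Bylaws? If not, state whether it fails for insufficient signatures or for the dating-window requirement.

Signatures required: a two-thirds supermajority of 18 — 2/3 of 18 = 12, so 12 needed; 12 signed. Sufficient.
Dating window: the latest signature is 44 days after the earliest; the limit is 45 days. Within the window.

Effective — both the signature and dating-window requirements are satisfied.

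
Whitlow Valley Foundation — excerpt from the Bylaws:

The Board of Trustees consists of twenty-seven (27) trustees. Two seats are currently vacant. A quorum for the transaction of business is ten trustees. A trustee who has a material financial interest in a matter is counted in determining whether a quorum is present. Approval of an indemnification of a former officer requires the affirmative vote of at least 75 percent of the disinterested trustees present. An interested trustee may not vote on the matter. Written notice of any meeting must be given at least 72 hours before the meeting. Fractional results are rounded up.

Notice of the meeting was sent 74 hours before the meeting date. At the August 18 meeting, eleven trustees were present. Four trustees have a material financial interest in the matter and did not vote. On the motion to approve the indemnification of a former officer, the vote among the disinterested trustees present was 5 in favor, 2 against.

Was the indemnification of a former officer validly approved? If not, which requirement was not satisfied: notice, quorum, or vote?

Notice: 74 hours given; 72 required (74 ≥ 72). Satisfied.
Quorum: 11 present (interested trustees count toward quorum); quorum is 10. Satisfied.
Vote: the indemnification of a former officer requires three-fourths of the disinterested trustees present (11 − 4 = 7). 3/4 of 7 = 5.25, rounded up to 6, so 6 affirmative votes are needed; 5 voted in favor. Not satisfied.

Invalid — vote requirement not satisfied.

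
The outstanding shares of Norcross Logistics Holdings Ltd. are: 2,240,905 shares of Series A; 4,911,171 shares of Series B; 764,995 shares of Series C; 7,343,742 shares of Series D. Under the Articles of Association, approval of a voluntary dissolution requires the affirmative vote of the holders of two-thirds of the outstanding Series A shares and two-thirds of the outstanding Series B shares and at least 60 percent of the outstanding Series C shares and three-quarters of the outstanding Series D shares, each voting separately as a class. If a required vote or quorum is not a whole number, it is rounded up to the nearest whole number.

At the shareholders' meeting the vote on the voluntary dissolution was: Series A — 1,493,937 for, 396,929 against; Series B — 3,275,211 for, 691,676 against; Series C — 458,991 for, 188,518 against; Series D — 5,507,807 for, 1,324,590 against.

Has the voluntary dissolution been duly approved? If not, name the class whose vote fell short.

Not approved — the Series C shares did not give the required vote.

Series A: 2/3 of 2240905 = 1493936.67, rounded up to 1493937; 1,493,937 required, 1,493,937 in favor — approved.
Series B: 2/3 of 4911171 = 3274114; 3,274,114 required, 3,275,211 in favor — approved.
Series C: 3/5 of 764995 = 458997; 458,997 required, 458,991 in favor — not approved.
Series D: 3/4 of 7343742 = 5507806.50, rounded up to 5507807; 5,507,807 required, 5,507,807 in favor — approved.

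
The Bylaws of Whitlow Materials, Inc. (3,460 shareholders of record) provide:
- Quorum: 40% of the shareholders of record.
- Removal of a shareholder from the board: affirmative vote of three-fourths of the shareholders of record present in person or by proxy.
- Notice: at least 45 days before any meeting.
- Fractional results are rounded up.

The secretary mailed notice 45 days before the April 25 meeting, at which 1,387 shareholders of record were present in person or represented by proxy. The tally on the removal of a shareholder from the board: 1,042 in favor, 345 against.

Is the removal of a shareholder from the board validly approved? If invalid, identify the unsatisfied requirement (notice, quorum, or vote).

Notice: 45 days given; 45 required. Satisfied.
Quorum: 40% of 3,460 = 1,384; 1,387 present. Satisfied.
Vote: requires three-fourths of those present (1,387); 3/4 of 1387 = 1040.25, rounded up to 1041, so 1,041 needed; 1,042 in favor. Satisfied.

Valid — all requirements satisfied.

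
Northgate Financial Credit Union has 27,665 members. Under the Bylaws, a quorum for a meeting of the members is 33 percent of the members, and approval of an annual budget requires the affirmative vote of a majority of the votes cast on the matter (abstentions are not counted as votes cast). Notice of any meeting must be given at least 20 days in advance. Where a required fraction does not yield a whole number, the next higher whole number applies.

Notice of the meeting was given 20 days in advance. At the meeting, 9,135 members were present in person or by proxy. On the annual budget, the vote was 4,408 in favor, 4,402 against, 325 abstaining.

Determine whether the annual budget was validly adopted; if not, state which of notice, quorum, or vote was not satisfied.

Valid — all requirements satisfied.

Notice: 20 days given; 20 required. Satisfied.
Quorum: 33% of 27,665 = 9,129.45, rounded up to 9,130; 9,135 present. Satisfied.
Vote: requires a majority of the votes cast (9,135 − 325 abstaining = 8,810); a majority of 8810 is 4406, so 4,406 needed; 4,408 in favor. Satisfied.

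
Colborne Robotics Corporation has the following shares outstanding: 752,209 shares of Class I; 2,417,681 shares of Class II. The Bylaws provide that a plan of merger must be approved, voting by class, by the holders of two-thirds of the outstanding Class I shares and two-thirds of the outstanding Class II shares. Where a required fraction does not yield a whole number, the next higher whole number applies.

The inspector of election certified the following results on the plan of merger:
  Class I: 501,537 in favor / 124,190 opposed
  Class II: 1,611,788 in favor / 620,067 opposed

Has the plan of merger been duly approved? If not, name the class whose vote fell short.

Class I: 2/3 of 752209 = 501472.67, rounded up to 501473; 501,473 required, 501,537 in favor — approved.
Class II: 2/3 of 2417681 = 1611787.33, rounded up to 1611788; 1,611,788 required, 1,611,788 in favor — approved.

Approved — every class gave the required vote.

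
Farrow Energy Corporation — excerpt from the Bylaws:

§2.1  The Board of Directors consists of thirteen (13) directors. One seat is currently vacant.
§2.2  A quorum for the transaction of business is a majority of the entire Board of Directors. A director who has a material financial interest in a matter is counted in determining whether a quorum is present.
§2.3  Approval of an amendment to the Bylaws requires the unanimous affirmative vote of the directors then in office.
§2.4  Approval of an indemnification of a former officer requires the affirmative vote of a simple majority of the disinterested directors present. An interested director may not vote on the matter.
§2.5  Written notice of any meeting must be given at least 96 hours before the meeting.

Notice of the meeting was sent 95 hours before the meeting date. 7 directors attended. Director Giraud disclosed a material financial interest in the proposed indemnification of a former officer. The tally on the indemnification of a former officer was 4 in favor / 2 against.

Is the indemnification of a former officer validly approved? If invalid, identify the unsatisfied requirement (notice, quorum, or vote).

Invalid — notice requirement not satisfied.

Notice: 95 hours given; 96 required (95 < 96). Not satisfied.
Quorum: 7 present (interested directors count toward quorum); quorum is 7. Satisfied.
Vote: the indemnification of a former officer requires a majority of the disinterested directors present (7 − 1 = 6). A majority of 6 is 4, so 4 affirmative votes are needed; 4 voted in favor. Satisfied.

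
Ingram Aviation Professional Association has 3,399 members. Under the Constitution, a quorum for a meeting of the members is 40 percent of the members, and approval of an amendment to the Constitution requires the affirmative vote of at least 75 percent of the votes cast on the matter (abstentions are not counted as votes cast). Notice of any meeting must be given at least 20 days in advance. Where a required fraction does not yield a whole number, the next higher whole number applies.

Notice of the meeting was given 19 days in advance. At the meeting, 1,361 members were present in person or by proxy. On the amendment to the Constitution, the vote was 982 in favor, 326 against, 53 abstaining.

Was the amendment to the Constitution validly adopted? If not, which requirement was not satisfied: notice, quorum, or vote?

Notice: 19 days given; 20 required. Not satisfied.
Quorum: 40% of 3,399 = 1,359.60, rounded up to 1,360; 1,361 present. Satisfied.
Vote: requires three-fourths of the votes cast (1,361 − 53 abstaining = 1,308); 3/4 of 1308 = 981, so 981 needed; 982 in favor. Satisfied.

Invalid — notice requirement not satisfied.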